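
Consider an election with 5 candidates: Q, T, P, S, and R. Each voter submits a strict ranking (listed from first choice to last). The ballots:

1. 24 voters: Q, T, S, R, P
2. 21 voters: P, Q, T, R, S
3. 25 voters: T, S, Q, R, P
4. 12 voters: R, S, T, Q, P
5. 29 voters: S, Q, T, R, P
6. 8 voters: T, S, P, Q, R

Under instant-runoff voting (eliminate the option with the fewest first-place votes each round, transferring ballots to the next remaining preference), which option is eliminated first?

Round 1: Q 24, T 33, P 21, S 29, R 12. Eliminate R.

R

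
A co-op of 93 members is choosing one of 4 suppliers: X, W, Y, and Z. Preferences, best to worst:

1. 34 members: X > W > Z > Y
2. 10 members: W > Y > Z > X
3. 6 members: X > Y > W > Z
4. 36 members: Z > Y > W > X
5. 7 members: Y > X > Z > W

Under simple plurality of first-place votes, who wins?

First-place votes: X 40, W 10, Y 7, Z 36.
X has the most first-place votes.

X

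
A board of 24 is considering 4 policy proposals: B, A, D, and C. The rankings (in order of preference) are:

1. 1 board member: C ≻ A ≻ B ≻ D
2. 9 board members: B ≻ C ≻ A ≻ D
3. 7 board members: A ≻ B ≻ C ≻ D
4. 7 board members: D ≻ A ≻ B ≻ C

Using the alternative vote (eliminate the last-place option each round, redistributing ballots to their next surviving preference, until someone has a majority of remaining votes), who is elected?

Round 1: B 9, A 7, D 7, C 1. Eliminate C.
Round 2: B 9, A 8, D 7. Eliminate D.
Round 3: B 9, A 15. A has a majority.

A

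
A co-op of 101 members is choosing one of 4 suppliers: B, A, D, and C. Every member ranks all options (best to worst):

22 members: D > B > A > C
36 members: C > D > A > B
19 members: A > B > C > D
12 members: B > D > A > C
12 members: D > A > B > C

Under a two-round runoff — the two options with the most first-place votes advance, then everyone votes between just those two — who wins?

C

Round 1 first-place votes: B 12, A 19, D 34, C 36.
C and D advance.
Runoff: C is preferred to D by 55 voters; D by 46.
C wins the runoff.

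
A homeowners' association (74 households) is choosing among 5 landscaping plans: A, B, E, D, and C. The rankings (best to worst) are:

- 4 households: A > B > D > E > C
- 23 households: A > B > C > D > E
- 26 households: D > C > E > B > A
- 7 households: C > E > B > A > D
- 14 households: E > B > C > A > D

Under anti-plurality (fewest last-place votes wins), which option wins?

Last-place votes: A 26, B 0, E 23, D 21, C 4.
B is ranked last by the fewest voters, so B wins.

B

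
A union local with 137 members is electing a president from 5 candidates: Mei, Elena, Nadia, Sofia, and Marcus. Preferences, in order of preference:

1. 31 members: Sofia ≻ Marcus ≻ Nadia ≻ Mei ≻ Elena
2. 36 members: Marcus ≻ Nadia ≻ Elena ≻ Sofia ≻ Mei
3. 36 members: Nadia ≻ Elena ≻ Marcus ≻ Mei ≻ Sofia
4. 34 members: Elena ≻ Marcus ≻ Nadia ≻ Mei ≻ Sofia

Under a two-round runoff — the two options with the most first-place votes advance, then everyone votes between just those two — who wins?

Round 1 first-place votes: Mei 0, Elena 34, Nadia 36, Sofia 31, Marcus 36.
Nadia and Marcus advance.
Runoff: Nadia is preferred to Marcus by 36 voters; Marcus by 101.
Marcus wins the runoff.

Marcus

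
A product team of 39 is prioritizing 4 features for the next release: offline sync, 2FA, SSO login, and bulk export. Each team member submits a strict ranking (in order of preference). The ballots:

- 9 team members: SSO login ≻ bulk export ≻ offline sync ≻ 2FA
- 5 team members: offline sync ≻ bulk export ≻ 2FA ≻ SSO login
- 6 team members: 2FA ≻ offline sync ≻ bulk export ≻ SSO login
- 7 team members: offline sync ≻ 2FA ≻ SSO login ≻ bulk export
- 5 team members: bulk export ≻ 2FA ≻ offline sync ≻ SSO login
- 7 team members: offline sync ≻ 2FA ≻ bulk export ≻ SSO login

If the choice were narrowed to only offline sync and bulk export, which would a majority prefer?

Voters preferring offline sync to bulk export: 25; preferring bulk export to offline sync: 14.
offline sync wins the head-to-head.

offline sync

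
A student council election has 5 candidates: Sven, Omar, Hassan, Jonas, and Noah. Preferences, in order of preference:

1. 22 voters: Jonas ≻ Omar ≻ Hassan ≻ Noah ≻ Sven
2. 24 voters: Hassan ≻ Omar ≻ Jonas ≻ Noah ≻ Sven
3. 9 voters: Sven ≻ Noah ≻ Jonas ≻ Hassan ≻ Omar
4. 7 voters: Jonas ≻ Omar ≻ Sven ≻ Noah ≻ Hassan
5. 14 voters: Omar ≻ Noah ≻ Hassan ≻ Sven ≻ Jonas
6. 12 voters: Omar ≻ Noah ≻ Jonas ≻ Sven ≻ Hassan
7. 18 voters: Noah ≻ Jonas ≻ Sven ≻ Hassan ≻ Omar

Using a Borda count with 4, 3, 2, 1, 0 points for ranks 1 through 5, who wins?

Omar

Sven: 22·0 + 24·0 + 9·4 + 7·2 + 14·1 + 12·1 + 18·2 = 112
Omar: 22·3 + 24·3 + 9·0 + 7·3 + 14·4 + 12·4 + 18·0 = 263
Hassan: 22·2 + 24·4 + 9·1 + 7·0 + 14·2 + 12·0 + 18·1 = 195
Jonas: 22·4 + 24·2 + 9·2 + 7·4 + 14·0 + 12·2 + 18·3 = 260
Noah: 22·1 + 24·1 + 9·3 + 7·1 + 14·3 + 12·3 + 18·4 = 230
Omar has the highest Borda score (263).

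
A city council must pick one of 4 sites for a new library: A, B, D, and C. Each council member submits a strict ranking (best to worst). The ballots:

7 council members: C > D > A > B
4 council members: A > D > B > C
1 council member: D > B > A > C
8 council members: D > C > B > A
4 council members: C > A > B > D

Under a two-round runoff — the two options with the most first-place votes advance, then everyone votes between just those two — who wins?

Round 1 first-place votes: A 4, B 0, D 9, C 11.
C and D advance.
Runoff: C is preferred to D by 11 voters; D by 13.
D wins the runoff.

D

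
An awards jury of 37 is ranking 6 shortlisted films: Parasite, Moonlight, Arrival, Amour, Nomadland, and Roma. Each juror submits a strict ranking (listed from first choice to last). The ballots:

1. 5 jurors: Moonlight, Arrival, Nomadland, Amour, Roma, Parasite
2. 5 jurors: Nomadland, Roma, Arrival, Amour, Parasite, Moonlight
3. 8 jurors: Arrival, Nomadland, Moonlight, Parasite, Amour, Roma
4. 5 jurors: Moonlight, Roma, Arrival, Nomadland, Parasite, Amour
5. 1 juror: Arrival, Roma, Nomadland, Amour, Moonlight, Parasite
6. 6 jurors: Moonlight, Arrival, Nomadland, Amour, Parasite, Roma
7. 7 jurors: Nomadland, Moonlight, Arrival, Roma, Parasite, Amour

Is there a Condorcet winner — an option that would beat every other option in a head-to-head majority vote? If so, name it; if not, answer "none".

none

Checking pairwise contests:
Moonlight beats Parasite 32–5.
Nomadland beats Moonlight 21–16.
Moonlight beats Arrival 23–14.
Parasite beats Amour 20–17.
Arrival beats Nomadland 25–12.
Moonlight beats Roma 31–6.
Every option loses at least one head-to-head, so there is no Condorcet winner.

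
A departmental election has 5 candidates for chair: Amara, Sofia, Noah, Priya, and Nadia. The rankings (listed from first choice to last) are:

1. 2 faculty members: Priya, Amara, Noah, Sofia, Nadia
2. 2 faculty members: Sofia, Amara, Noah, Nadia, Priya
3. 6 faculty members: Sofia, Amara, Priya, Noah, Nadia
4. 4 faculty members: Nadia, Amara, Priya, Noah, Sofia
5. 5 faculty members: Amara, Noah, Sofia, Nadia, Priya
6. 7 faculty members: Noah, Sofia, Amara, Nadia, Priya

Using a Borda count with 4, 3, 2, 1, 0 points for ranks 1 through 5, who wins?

Amara: 2·3 + 2·3 + 6·3 + 4·3 + 5·4 + 7·2 = 76
Sofia: 2·1 + 2·4 + 6·4 + 4·0 + 5·2 + 7·3 = 65
Noah: 2·2 + 2·2 + 6·1 + 4·1 + 5·3 + 7·4 = 61
Priya: 2·4 + 2·0 + 6·2 + 4·2 + 5·0 + 7·0 = 28
Nadia: 2·0 + 2·1 + 6·0 + 4·4 + 5·1 + 7·1 = 30
Amara has the highest Borda score (76).

Amara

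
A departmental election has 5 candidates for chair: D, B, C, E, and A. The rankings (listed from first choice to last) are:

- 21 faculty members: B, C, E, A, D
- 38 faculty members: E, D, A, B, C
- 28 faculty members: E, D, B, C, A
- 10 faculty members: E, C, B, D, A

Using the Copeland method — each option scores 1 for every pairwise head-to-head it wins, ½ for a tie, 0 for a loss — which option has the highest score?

D: beats B, C, and A; loses to E → score 3.
B: beats C and A; loses to D and E → score 2.
C: beats A; loses to D, B, and E → score 1.
E: beats D, B, C, and A → score 4.
A: loses to D, B, C, and E → score 0.
E has the best pairwise record.

E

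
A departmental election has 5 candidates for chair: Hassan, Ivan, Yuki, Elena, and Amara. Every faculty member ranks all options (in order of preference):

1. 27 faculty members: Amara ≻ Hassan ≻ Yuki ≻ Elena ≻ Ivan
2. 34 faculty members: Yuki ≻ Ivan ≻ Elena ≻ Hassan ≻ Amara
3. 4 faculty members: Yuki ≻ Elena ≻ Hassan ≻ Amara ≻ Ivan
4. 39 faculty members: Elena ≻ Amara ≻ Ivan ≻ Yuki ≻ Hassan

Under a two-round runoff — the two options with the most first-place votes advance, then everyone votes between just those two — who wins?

Yuki

Round 1 first-place votes: Hassan 0, Ivan 0, Yuki 38, Elena 39, Amara 27.
Elena and Yuki advance.
Runoff: Elena is preferred to Yuki by 39 voters; Yuki by 65.
Yuki wins the runoff.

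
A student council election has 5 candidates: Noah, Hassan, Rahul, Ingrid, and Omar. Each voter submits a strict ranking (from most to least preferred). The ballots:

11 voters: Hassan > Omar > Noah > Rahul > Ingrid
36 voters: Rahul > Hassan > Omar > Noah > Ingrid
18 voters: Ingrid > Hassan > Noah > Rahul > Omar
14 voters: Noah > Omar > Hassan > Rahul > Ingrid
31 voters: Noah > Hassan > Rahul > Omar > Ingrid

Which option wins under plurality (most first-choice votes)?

Noah

First-place votes: Noah 45, Hassan 11, Rahul 36, Ingrid 18, Omar 0.
Noah has the most first-place votes.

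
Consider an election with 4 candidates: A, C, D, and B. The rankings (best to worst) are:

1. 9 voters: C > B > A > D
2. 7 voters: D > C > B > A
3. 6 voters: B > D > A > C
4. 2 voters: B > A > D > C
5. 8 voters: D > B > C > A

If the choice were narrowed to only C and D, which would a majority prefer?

D

Voters preferring C to D: 9; preferring D to C: 23.
D wins the head-to-head.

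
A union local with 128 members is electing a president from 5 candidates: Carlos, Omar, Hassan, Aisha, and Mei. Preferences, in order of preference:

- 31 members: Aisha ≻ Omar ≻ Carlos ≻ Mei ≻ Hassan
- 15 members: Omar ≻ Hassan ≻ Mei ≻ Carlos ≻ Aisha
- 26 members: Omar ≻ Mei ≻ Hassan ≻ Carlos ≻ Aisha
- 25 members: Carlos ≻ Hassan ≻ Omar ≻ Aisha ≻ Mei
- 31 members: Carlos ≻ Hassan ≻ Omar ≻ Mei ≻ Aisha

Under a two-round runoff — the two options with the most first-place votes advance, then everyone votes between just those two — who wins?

Round 1 first-place votes: Carlos 56, Omar 41, Hassan 0, Aisha 31, Mei 0.
Carlos and Omar advance.
Runoff: Carlos is preferred to Omar by 56 voters; Omar by 72.
Omar wins the runoff.

Omar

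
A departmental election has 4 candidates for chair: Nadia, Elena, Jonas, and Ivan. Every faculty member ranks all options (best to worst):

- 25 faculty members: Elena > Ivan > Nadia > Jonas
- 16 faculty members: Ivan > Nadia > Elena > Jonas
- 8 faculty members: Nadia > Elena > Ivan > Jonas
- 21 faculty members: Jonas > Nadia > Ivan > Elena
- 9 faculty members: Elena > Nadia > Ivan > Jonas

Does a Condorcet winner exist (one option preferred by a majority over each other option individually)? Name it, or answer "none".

Checking pairwise contests:
Ivan beats Nadia 41–38.
Nadia beats Elena 45–34.
Nadia beats Jonas 58–21.
Elena beats Ivan 42–37.
Every option loses at least one head-to-head, so there is no Condorcet winner.

none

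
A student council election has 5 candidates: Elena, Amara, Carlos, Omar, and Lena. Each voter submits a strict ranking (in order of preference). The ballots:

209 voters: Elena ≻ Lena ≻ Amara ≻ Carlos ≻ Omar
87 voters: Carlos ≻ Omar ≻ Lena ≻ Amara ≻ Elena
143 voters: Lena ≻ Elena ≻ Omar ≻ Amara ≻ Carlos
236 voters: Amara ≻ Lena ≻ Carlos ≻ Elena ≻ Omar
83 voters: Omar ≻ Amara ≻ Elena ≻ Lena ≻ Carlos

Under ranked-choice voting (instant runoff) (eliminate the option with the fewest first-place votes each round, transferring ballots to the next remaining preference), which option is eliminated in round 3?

Elena

Round 1: Elena 209, Amara 236, Carlos 87, Omar 83, Lena 143. Eliminate Omar.
Round 2: Elena 209, Amara 319, Carlos 87, Lena 143. Eliminate Carlos.
Round 3: Elena 209, Amara 319, Lena 230. Eliminate Elena.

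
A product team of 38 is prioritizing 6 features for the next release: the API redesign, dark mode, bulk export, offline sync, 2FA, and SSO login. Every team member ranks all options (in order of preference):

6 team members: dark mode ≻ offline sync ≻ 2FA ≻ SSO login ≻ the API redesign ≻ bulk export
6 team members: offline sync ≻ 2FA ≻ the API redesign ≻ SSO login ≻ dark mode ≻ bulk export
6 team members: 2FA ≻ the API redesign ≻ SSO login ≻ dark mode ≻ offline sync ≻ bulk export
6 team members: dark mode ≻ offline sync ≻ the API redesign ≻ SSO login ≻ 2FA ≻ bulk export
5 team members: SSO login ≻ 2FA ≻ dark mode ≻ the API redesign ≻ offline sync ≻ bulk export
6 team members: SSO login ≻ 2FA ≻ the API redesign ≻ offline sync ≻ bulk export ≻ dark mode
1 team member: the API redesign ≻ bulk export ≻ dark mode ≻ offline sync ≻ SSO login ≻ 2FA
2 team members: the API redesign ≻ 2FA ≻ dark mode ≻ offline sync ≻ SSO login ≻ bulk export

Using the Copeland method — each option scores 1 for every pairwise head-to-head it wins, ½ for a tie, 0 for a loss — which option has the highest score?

2FA

the API redesign: beats dark mode, bulk export, offline sync, and SSO login; loses to 2FA → score 4.
dark mode: beats bulk export and offline sync; loses to the API redesign, 2FA, and SSO login → score 2.
bulk export: loses to the API redesign, dark mode, offline sync, 2FA, and SSO login → score 0.
offline sync: beats bulk export and SSO login; ties 2FA; loses to the API redesign and dark mode → score 2.5.
2FA: beats the API redesign, dark mode, bulk export, and SSO login; ties offline sync → score 4.5.
SSO login: beats dark mode and bulk export; loses to the API redesign, offline sync, and 2FA → score 2.
2FA has the best pairwise record.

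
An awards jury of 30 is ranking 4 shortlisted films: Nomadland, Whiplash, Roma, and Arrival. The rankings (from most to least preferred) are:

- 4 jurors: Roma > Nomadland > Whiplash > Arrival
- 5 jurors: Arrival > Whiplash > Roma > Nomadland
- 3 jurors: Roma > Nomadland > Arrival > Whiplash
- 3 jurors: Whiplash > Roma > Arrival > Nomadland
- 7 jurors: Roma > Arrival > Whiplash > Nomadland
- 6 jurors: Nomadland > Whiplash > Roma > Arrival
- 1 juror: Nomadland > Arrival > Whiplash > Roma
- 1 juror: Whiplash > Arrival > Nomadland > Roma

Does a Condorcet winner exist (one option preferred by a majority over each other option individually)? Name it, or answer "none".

Checking pairwise contests:
Whiplash beats Nomadland 16–14.
Arrival beats Whiplash 16–14.
Whiplash beats Roma 16–14.
Roma beats Arrival 23–7.
Every option loses at least one head-to-head, so there is no Condorcet winner.

none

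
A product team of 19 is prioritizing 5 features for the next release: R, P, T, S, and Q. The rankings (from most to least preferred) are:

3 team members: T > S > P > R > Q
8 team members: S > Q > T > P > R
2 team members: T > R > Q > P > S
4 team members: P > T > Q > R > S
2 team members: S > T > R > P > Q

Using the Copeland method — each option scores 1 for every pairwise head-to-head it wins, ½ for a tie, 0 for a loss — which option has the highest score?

S

R: loses to P, T, S, and Q → score 0.
P: beats R; loses to T, S, and Q → score 1.
T: beats R, P, and Q; loses to S → score 3.
S: beats R, P, T, and Q → score 4.
Q: beats R and P; loses to T and S → score 2.
S has the best pairwise record.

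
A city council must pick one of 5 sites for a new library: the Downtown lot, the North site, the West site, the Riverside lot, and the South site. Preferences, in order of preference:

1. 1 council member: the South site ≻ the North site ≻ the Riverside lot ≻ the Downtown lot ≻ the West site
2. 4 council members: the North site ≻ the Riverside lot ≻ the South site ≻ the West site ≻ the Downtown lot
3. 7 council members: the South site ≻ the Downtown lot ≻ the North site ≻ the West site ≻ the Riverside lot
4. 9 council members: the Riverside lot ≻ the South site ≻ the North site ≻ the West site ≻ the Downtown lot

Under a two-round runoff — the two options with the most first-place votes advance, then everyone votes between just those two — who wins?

Round 1 first-place votes: the Downtown lot 0, the North site 4, the West site 0, the Riverside lot 9, the South site 8.
the Riverside lot and the South site advance.
Runoff: the Riverside lot is preferred to the South site by 13 voters; the South site by 8.
the Riverside lot wins the runoff.

the Riverside lot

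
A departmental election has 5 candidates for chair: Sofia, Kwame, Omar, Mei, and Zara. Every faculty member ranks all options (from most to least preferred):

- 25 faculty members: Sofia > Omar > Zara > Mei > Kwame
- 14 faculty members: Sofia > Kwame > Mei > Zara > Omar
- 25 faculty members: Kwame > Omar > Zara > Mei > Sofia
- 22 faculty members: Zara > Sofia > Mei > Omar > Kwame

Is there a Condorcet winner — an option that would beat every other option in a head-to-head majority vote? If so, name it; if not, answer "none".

none

Checking pairwise contests:
Zara beats Sofia 47–39.
Sofia beats Kwame 61–25.
Sofia beats Omar 61–25.
Sofia beats Mei 61–25.
Omar beats Zara 50–36.
Every option loses at least one head-to-head, so there is no Condorcet winner.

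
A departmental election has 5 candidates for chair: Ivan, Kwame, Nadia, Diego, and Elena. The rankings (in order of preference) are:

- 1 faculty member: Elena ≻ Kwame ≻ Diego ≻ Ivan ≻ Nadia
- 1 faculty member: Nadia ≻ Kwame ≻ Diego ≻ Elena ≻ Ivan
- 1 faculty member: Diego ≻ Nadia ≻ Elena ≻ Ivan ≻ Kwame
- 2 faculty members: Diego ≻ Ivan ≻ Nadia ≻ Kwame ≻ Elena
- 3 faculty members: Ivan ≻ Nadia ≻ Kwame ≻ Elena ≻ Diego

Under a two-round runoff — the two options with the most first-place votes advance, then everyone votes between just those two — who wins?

Round 1 first-place votes: Ivan 3, Kwame 0, Nadia 1, Diego 3, Elena 1.
Ivan and Diego advance.
Runoff: Ivan is preferred to Diego by 3 voters; Diego by 5.
Diego wins the runoff.

Diego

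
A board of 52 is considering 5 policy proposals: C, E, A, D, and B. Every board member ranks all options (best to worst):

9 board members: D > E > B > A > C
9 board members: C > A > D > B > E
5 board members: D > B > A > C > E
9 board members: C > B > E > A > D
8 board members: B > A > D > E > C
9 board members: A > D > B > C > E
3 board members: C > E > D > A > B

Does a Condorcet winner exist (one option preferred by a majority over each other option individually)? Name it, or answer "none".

Checking pairwise contests:
A beats C 31–21.
C beats E 35–17.
B beats A 31–21.
A beats D 35–17.
D beats B 35–17.
Every option loses at least one head-to-head, so there is no Condorcet winner.

none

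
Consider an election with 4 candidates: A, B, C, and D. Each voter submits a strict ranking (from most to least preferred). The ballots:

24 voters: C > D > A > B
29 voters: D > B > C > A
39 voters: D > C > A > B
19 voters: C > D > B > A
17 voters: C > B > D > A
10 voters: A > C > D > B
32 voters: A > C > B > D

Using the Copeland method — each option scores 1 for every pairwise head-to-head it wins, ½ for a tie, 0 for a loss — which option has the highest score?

A: beats B; loses to C and D → score 1.
B: loses to A, C, and D → score 0.
C: beats A, B, and D → score 3.
D: beats A and B; loses to C → score 2.
C has the best pairwise record.

C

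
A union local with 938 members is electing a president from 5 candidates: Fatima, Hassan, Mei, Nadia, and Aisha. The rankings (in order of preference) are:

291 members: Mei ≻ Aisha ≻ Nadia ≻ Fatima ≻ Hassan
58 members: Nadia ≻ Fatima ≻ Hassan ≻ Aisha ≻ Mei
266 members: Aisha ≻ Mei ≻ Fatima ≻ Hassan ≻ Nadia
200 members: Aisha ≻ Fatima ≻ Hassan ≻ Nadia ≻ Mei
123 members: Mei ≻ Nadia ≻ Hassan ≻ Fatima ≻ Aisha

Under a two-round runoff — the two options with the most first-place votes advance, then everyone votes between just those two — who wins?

Aisha

Round 1 first-place votes: Fatima 0, Hassan 0, Mei 414, Nadia 58, Aisha 466.
Aisha and Mei advance.
Runoff: Aisha is preferred to Mei by 524 voters; Mei by 414.
Aisha wins the runoff.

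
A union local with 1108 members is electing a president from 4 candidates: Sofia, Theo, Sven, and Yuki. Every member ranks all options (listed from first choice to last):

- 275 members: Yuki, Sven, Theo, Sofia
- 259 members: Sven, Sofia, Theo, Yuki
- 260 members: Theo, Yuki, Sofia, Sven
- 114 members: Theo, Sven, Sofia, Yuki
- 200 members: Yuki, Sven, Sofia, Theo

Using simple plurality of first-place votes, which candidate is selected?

First-place votes: Sofia 0, Theo 374, Sven 259, Yuki 475.
Yuki has the most first-place votes.

Yuki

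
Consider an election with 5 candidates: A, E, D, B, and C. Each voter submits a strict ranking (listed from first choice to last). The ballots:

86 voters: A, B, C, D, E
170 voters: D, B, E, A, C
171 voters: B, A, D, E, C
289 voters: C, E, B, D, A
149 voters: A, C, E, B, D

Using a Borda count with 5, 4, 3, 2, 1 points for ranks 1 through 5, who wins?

A: 86·5 + 170·2 + 171·4 + 289·1 + 149·5 = 2488
E: 86·1 + 170·3 + 171·2 + 289·4 + 149·3 = 2541
D: 86·2 + 170·5 + 171·3 + 289·2 + 149·1 = 2262
B: 86·4 + 170·4 + 171·5 + 289·3 + 149·2 = 3044
C: 86·3 + 170·1 + 171·1 + 289·5 + 149·4 = 2640
B has the highest Borda score (3044).

B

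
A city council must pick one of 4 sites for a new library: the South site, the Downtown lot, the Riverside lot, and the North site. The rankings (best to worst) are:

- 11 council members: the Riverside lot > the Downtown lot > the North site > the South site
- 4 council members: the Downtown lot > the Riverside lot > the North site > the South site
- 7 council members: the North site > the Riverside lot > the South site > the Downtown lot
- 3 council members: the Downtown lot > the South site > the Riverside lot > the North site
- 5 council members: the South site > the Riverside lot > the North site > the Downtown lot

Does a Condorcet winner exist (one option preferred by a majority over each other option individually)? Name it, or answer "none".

the Riverside lot vs the South site: 22–8 for the Riverside lot.
the Riverside lot vs the Downtown lot: 23–7 for the Riverside lot.
the Riverside lot vs the North site: 23–7 for the Riverside lot.
the Riverside lot beats every other option head-to-head.

the Riverside lot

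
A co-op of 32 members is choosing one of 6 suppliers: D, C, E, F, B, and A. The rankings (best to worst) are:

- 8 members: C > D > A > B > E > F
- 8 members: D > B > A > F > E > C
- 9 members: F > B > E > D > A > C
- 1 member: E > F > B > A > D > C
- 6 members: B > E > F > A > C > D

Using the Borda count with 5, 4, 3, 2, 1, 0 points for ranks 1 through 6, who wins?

D: 8·4 + 8·5 + 9·2 + 1·1 + 6·0 = 91
C: 8·5 + 8·0 + 9·0 + 1·0 + 6·1 = 46
E: 8·1 + 8·1 + 9·3 + 1·5 + 6·4 = 72
F: 8·0 + 8·2 + 9·5 + 1·4 + 6·3 = 83
B: 8·2 + 8·4 + 9·4 + 1·3 + 6·5 = 117
A: 8·3 + 8·3 + 9·1 + 1·2 + 6·2 = 71
B has the highest Borda score (117).

B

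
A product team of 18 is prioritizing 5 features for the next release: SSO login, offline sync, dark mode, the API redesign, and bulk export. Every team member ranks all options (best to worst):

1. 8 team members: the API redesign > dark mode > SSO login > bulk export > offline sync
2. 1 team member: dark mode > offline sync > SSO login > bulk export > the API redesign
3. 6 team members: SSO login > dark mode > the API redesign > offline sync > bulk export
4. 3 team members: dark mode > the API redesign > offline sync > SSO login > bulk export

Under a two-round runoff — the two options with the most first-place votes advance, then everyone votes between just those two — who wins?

the API redesign

Round 1 first-place votes: SSO login 6, offline sync 0, dark mode 4, the API redesign 8, bulk export 0.
the API redesign and SSO login advance.
Runoff: the API redesign is preferred to SSO login by 11 voters; SSO login by 7.
the API redesign wins the runoff.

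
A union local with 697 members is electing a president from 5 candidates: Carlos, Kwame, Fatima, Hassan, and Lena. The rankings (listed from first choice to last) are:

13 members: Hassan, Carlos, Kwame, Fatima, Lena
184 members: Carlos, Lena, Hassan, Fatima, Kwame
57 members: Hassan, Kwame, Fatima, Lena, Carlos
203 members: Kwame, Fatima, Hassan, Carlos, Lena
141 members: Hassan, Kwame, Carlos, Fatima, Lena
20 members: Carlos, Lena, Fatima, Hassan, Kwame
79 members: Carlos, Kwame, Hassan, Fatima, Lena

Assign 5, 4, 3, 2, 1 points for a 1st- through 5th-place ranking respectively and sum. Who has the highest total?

Hassan

Carlos: 13·4 + 184·5 + 57·1 + 203·2 + 141·3 + 20·5 + 79·5 = 2353
Kwame: 13·3 + 184·1 + 57·4 + 203·5 + 141·4 + 20·1 + 79·4 = 2366
Fatima: 13·2 + 184·2 + 57·3 + 203·4 + 141·2 + 20·3 + 79·2 = 1877
Hassan: 13·5 + 184·3 + 57·5 + 203·3 + 141·5 + 20·2 + 79·3 = 2493
Lena: 13·1 + 184·4 + 57·2 + 203·1 + 141·1 + 20·4 + 79·1 = 1366
Hassan has the highest Borda score (2493).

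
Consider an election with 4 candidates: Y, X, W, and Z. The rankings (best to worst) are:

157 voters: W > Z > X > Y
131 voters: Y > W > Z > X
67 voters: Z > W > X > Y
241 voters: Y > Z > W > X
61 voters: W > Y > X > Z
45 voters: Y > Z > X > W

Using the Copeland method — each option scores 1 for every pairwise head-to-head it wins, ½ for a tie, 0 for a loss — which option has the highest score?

Y

Y: beats X, W, and Z → score 3.
X: loses to Y, W, and Z → score 0.
W: beats X; loses to Y and Z → score 1.
Z: beats X and W; loses to Y → score 2.
Y has the best pairwise record.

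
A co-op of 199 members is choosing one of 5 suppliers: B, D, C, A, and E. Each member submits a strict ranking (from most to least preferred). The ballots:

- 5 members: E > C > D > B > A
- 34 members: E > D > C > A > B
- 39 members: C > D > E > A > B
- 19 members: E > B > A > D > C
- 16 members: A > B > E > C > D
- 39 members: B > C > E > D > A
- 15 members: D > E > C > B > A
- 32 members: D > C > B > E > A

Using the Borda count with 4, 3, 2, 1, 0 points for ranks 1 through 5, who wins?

C

B: 5·1 + 34·0 + 39·0 + 19·3 + 16·3 + 39·4 + 15·1 + 32·2 = 345
D: 5·2 + 34·3 + 39·3 + 19·1 + 16·0 + 39·1 + 15·4 + 32·4 = 475
C: 5·3 + 34·2 + 39·4 + 19·0 + 16·1 + 39·3 + 15·2 + 32·3 = 498
A: 5·0 + 34·1 + 39·1 + 19·2 + 16·4 + 39·0 + 15·0 + 32·0 = 175
E: 5·4 + 34·4 + 39·2 + 19·4 + 16·2 + 39·2 + 15·3 + 32·1 = 497
C has the highest Borda score (498).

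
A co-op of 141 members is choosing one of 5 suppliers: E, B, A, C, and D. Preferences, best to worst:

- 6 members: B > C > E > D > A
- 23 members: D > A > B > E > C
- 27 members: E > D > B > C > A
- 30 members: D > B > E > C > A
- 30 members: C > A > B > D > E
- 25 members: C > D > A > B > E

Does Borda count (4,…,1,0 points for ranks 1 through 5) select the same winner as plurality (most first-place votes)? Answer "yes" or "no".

Borda — scores: E 203, B 299, A 209, C 295, D 404. Winner: D.
Plurality — first-place votes: E 27, B 6, A 0, C 55, D 53. Winner: C.
The two methods disagree.

no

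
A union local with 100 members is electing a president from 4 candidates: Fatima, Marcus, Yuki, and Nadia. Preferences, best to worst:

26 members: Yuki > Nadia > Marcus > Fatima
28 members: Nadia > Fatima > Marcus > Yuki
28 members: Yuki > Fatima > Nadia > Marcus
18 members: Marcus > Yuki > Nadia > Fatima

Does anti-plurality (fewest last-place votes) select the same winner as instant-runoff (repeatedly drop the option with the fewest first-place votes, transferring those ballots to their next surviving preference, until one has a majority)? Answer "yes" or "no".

Anti-plurality — last-place votes: Fatima 44, Marcus 28, Yuki 28, Nadia 0. Winner: Nadia.
Instant-runoff — R1 Fatima 0, Marcus 18, Yuki 54, Nadia 28 (Yuki winner). Winner: Yuki.
The two methods disagree.

no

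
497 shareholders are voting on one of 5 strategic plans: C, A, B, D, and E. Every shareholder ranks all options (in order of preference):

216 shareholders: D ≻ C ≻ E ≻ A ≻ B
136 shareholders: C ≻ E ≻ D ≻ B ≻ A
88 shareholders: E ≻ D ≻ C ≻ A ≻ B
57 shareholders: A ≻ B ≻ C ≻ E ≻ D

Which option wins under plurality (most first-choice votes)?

D

First-place votes: C 136, A 57, B 0, D 216, E 88.
D has the most first-place votes.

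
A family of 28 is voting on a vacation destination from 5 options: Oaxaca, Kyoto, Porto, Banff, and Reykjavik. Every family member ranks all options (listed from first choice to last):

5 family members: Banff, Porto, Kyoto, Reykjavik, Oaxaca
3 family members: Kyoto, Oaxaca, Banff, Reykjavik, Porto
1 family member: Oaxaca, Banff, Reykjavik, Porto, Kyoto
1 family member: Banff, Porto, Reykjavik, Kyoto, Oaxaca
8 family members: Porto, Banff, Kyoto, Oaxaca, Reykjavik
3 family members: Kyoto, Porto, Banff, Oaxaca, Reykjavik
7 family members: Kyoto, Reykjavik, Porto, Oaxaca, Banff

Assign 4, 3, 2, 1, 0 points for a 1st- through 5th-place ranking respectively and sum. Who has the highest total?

Kyoto

Oaxaca: 5·0 + 3·3 + 1·4 + 1·0 + 8·1 + 3·1 + 7·1 = 31
Kyoto: 5·2 + 3·4 + 1·0 + 1·1 + 8·2 + 3·4 + 7·4 = 79
Porto: 5·3 + 3·0 + 1·1 + 1·3 + 8·4 + 3·3 + 7·2 = 74
Banff: 5·4 + 3·2 + 1·3 + 1·4 + 8·3 + 3·2 + 7·0 = 63
Reykjavik: 5·1 + 3·1 + 1·2 + 1·2 + 8·0 + 3·0 + 7·3 = 33
Kyoto has the highest Borda score (79).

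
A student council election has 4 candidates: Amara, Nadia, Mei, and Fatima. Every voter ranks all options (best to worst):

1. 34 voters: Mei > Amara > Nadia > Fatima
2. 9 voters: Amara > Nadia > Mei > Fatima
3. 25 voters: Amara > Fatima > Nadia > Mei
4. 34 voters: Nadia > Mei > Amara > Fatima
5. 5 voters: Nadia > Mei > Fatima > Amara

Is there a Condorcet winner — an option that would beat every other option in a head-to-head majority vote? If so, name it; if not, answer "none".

Checking pairwise contests:
Mei beats Amara 73–34.
Amara beats Nadia 68–39.
Nadia beats Mei 73–34.
Amara beats Fatima 102–5.
Every option loses at least one head-to-head, so there is no Condorcet winner.

none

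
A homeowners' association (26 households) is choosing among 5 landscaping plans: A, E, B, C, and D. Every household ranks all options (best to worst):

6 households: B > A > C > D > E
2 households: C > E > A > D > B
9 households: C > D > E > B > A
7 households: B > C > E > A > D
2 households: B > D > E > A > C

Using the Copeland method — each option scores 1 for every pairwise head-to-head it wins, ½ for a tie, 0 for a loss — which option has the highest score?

B

A: beats D; loses to E, B, and C → score 1.
E: beats A; loses to B, C, and D → score 1.
B: beats A, E, C, and D → score 4.
C: beats A, E, and D; loses to B → score 3.
D: beats E; loses to A, B, and C → score 1.
B has the best pairwise record.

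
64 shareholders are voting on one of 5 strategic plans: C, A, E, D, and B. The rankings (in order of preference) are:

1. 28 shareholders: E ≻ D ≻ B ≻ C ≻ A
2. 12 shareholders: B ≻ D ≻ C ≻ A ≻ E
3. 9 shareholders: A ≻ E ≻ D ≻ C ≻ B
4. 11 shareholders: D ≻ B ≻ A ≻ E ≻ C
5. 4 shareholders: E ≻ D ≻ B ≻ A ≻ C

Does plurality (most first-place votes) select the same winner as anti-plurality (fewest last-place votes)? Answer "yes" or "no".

Plurality — first-place votes: C 0, A 9, E 32, D 11, B 12. Winner: E.
Anti-plurality — last-place votes: C 15, A 28, E 12, D 0, B 9. Winner: D.
The two methods disagree.

no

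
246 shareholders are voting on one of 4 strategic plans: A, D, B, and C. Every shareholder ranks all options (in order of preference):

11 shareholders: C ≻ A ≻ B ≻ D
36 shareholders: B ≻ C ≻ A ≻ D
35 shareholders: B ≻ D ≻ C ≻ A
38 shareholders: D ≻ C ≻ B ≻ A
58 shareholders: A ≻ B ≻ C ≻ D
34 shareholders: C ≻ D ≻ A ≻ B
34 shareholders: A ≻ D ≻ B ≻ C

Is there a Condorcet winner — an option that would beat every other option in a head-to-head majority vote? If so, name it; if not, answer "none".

none

Checking pairwise contests:
C beats A 154–92.
A beats D 139–107.
A beats B 137–109.
B beats C 163–83.
Every option loses at least one head-to-head, so there is no Condorcet winner.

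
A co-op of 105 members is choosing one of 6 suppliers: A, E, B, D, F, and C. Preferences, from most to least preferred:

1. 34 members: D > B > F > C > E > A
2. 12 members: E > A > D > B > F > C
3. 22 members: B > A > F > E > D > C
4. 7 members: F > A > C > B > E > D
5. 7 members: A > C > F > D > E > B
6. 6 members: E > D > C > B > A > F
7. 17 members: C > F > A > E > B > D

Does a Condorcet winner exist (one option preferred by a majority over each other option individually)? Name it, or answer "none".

none

Checking pairwise contests:
B beats A 62–43.
A beats E 53–52.
D beats B 59–46.
A beats D 65–40.
B beats F 74–31.
B beats C 68–37.
Every option loses at least one head-to-head, so there is no Condorcet winner.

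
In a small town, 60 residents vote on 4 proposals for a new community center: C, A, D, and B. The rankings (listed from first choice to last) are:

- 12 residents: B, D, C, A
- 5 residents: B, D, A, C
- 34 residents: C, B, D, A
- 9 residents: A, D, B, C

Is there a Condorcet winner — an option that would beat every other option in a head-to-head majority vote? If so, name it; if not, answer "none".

C vs A: 46–14 for C.
C vs D: 34–26 for C.
C vs B: 34–26 for C.
C beats every other option head-to-head.

C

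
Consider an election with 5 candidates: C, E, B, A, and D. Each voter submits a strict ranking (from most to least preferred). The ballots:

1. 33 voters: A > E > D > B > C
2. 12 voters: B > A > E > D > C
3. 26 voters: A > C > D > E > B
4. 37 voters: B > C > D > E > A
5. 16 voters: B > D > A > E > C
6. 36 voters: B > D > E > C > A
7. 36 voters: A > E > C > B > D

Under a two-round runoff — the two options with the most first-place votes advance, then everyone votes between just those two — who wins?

B

Round 1 first-place votes: C 0, E 0, B 101, A 95, D 0.
B and A advance.
Runoff: B is preferred to A by 101 voters; A by 95.
B wins the runoff.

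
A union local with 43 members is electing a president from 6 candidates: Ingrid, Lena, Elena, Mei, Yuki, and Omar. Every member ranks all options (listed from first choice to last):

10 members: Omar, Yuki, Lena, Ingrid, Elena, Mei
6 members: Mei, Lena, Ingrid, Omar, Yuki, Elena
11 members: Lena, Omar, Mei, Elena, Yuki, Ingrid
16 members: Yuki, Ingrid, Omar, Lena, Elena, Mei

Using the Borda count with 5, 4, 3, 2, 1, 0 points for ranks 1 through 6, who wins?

Omar

Ingrid: 10·2 + 6·3 + 11·0 + 16·4 = 102
Lena: 10·3 + 6·4 + 11·5 + 16·2 = 141
Elena: 10·1 + 6·0 + 11·2 + 16·1 = 48
Mei: 10·0 + 6·5 + 11·3 + 16·0 = 63
Yuki: 10·4 + 6·1 + 11·1 + 16·5 = 137
Omar: 10·5 + 6·2 + 11·4 + 16·3 = 154
Omar has the highest Borda score (154).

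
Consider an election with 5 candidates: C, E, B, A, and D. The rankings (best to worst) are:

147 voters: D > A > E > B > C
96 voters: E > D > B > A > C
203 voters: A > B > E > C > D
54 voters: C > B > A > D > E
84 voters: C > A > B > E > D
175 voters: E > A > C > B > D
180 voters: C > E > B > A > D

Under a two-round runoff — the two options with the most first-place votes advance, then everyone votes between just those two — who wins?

E

Round 1 first-place votes: C 318, E 271, B 0, A 203, D 147.
C and E advance.
Runoff: C is preferred to E by 318 voters; E by 621.
E wins the runoff.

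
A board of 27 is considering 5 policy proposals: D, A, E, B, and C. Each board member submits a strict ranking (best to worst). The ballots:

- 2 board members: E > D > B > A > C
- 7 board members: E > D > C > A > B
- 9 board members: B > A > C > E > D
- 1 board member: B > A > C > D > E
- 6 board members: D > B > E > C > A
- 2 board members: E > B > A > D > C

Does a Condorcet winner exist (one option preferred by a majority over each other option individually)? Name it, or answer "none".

none

Checking pairwise contests:
E beats D 20–7.
D beats A 15–12.
B beats E 16–11.
D beats B 15–12.
D beats C 17–10.
Every option loses at least one head-to-head, so there is no Condorcet winner.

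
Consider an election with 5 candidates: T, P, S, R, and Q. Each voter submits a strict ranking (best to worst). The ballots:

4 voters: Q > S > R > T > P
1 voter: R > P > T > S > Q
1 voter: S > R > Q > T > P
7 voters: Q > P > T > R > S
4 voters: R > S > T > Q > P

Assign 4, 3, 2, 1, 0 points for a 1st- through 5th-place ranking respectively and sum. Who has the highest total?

Q

T: 4·1 + 1·2 + 1·1 + 7·2 + 4·2 = 29
P: 4·0 + 1·3 + 1·0 + 7·3 + 4·0 = 24
S: 4·3 + 1·1 + 1·4 + 7·0 + 4·3 = 29
R: 4·2 + 1·4 + 1·3 + 7·1 + 4·4 = 38
Q: 4·4 + 1·0 + 1·2 + 7·4 + 4·1 = 50
Q has the highest Borda score (50).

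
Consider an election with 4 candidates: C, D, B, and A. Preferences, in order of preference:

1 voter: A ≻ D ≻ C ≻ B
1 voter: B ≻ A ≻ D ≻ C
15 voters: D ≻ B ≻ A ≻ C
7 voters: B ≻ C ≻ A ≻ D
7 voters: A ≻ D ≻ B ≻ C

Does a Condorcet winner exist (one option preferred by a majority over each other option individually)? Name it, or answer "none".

Checking pairwise contests:
D beats C 24–7.
A beats D 16–15.
D beats B 23–8.
B beats A 23–8.
Every option loses at least one head-to-head, so there is no Condorcet winner.

none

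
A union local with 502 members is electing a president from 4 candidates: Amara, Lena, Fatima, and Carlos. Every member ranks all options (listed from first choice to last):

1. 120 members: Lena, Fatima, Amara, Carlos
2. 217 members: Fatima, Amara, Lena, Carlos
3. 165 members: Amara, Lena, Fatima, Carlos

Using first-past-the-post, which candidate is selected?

Fatima

First-place votes: Amara 165, Lena 120, Fatima 217, Carlos 0.
Fatima has the most first-place votes.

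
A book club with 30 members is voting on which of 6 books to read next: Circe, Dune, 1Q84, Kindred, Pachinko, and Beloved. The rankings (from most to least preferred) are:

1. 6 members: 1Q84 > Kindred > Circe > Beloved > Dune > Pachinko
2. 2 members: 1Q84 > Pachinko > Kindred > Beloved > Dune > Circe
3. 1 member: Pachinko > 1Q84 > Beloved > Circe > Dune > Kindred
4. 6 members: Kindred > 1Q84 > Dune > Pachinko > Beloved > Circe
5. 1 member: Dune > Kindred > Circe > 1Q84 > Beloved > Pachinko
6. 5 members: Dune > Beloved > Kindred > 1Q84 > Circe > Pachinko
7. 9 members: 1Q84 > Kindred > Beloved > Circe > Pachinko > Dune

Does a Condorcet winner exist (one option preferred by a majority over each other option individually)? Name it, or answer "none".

1Q84

1Q84 vs Circe: 29–1 for 1Q84.
1Q84 vs Dune: 24–6 for 1Q84.
1Q84 vs Kindred: 18–12 for 1Q84.
1Q84 vs Pachinko: 29–1 for 1Q84.
1Q84 vs Beloved: 25–5 for 1Q84.
1Q84 beats every other option head-to-head.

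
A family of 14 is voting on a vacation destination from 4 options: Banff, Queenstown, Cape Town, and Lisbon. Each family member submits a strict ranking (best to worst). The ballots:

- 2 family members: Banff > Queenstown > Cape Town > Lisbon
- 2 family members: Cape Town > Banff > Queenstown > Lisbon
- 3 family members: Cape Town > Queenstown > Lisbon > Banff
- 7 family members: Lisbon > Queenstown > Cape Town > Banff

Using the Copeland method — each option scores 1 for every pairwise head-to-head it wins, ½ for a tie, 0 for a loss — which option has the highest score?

Banff: loses to Queenstown, Cape Town, and Lisbon → score 0.
Queenstown: beats Banff and Cape Town; ties Lisbon → score 2.5.
Cape Town: beats Banff; ties Lisbon; loses to Queenstown → score 1.5.
Lisbon: beats Banff; ties Queenstown and Cape Town → score 2.
Queenstown has the best pairwise record.

Queenstown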